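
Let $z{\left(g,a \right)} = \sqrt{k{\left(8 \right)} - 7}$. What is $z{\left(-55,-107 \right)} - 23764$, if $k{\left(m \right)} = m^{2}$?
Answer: $-23764 + \sqrt{57} \approx -23756.0$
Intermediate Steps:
$z{\left(g,a \right)} = \sqrt{57}$ ($z{\left(g,a \right)} = \sqrt{8^{2} - 7} = \sqrt{64 - 7} = \sqrt{57}$)
$z{\left(-55,-107 \right)} - 23764 = \sqrt{57} - 23764 = -23764 + \sqrt{57}$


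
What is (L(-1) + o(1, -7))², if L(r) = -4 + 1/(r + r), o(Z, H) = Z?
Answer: 49/4 ≈ 12.250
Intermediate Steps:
L(r) = -4 + 1/(2*r)
(L(-1) + o(1, -7))² = ((-4 + (½)/(-1)) + 1)² = ((-4 + (½)*(-1)) + 1)² = ((-4 - ½) + 1)² = (-9/2 + 1)² = (-7/2)² = 49/4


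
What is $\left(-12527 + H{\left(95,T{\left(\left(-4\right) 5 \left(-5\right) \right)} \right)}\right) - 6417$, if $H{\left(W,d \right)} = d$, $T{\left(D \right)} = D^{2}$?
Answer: $-8944$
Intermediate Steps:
$\left(-12527 + H{\left(95,T{\left(\left(-4\right) 5 \left(-5\right) \right)} \right)}\right) - 6417 = \left(-12527 + \left(\left(-4\right) 5 \left(-5\right)\right)^{2}\right) - 6417 = \left(-12527 + \left(\left(-20\right) \left(-5\right)\right)^{2}\right) - 6417 = \left(-12527 + 100^{2}\right) - 6417 = \left(-12527 + 10000\right) - 6417 = -2527 - 6417 = -8944$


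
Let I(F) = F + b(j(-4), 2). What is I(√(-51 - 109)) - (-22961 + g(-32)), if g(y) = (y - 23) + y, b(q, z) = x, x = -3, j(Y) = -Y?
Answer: 23045 + 4*I*√10 ≈ 23045.0 + 12.649*I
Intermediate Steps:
b(q, z) = -3
g(y) = -23 + 2*y (g(y) = (-23 + y) + y = -23 + 2*y)
I(F) = -3 + F (I(F) = F - 3 = -3 + F)
I(√(-51 - 109)) - (-22961 + g(-32)) = (-3 + √(-51 - 109)) - (-22961 + (-23 + 2*(-32))) = (-3 + √(-160)) - (-22961 + (-23 - 64)) = (-3 + 4*I*√10) - (-22961 - 87) = (-3 + 4*I*√10) - 1*(-23048) = (-3 + 4*I*√10) + 23048 = 23045 + 4*I*√10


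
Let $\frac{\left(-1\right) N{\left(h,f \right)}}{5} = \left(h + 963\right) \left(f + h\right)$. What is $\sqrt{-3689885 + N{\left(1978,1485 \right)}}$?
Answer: $10 i \sqrt{546133} \approx 7390.1 i$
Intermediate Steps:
$N{\left(h,f \right)} = - 5 \left(963 + h\right) \left(f + h\right)$ ($N{\left(h,f \right)} = - 5 \left(h + 963\right) \left(f + h\right) = - 5 \left(963 + h\right) \left(f + h\right)$)
$\sqrt{-3689885 + N{\left(1978,1485 \right)}} = \sqrt{-3689885 - \left(16674345 + 14686650 + 19562420\right)} = \sqrt{-3689885 - 50923415} = \sqrt{-54613300} = 10 i \sqrt{546133}$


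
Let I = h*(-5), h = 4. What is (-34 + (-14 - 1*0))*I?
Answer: 960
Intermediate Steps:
I = -20 (I = 4*(-5) = -20)
(-34 + (-14 - 1*0))*I = (-34 + (-14 - 1*0))*(-20) = (-34 + (-14 + 0))*(-20) = (-34 - 14)*(-20) = -48*(-20) = 960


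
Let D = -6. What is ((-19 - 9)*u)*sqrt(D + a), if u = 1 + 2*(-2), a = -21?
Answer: 252*I*sqrt(3) ≈ 436.48*I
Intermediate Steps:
u = -3 (u = 1 - 4 = -3)
((-19 - 9)*u)*sqrt(D + a) = ((-19 - 9)*(-3))*sqrt(-6 - 21) = (-28*(-3))*sqrt(-27) = 84*(3*I*sqrt(3)) = 252*I*sqrt(3)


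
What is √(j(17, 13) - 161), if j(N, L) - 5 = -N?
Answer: I*√173 ≈ 13.153*I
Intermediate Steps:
j(N, L) = 5 - N
√(j(17, 13) - 161) = √((5 - 1*17) - 161) = √((5 - 17) - 161) = √(-12 - 161) = √(-173) = I*√173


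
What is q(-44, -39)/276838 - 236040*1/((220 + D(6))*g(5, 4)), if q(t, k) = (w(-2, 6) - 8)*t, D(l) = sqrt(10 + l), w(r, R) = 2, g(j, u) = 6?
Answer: -194477639/1107352 ≈ -175.62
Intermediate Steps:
q(t, k) = -6*t (q(t, k) = (2 - 8)*t = -6*t)
q(-44, -39)/276838 - 236040*1/((220 + D(6))*g(5, 4)) = -6*(-44)/276838 - 236040*1/(6*(220 + sqrt(10 + 6))) = 264*(1/276838) - 236040*1/(6*(220 + sqrt(16))) = 132/138419 - 236040*1/(6*(220 + 4)) = 132/138419 - 236040/(224*6) = 132/138419 - 236040/1344 = 132/138419 - 236040*1/1344 = 132/138419 - 1405/8 = -194477639/1107352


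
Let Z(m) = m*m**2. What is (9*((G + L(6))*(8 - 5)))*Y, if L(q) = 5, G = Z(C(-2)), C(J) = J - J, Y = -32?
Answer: -4320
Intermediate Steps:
C(J) = 0
Z(m) = m**3
G = 0 (G = 0**3 = 0)
(9*((G + L(6))*(8 - 5)))*Y = (9*((0 + 5)*(8 - 5)))*(-32) = (9*(5*3))*(-32) = (9*15)*(-32) = 135*(-32) = -4320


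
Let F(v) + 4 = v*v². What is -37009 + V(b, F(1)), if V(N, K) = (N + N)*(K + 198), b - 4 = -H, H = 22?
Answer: -44029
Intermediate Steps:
F(v) = -4 + v³ (F(v) = -4 + v*v² = -4 + v³)
b = -18 (b = 4 - 1*22 = 4 - 22 = -18)
V(N, K) = 2*N*(198 + K) (V(N, K) = (2*N)*(198 + K) = 2*N*(198 + K))
-37009 + V(b, F(1)) = -37009 + 2*(-18)*(198 + (-4 + 1³)) = -37009 + 2*(-18)*(198 + (-4 + 1)) = -37009 + 2*(-18)*(198 - 3) = -37009 + 2*(-18)*195 = -37009 - 7020 = -44029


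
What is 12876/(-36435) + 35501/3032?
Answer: 418146301/36823640 ≈ 11.355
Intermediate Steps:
12876/(-36435) + 35501/3032 = 12876*(-1/36435) + 35501*(1/3032) = -4292/12145 + 35501/3032 = 418146301/36823640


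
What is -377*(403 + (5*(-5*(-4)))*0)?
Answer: -151931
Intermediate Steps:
-377*(403 + (5*(-5*(-4)))*0) = -377*(403 + (5*20)*0) = -377*(403 + 100*0) = -377*(403 + 0) = -377*403 = -151931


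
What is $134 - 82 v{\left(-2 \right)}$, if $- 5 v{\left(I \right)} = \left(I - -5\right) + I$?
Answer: $\frac{752}{5} \approx 150.4$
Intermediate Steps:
$v{\left(I \right)} = -1 - \frac{2 I}{5}$ ($v{\left(I \right)} = - \frac{\left(I - -5\right) + I}{5} = - \frac{\left(I + 5\right) + I}{5} = - \frac{\left(5 + I\right) + I}{5} = - \frac{5 + 2 I}{5} = -1 - \frac{2 I}{5}$)
$134 - 82 v{\left(-2 \right)} = 134 - 82 \left(-1 - - \frac{4}{5}\right) = 134 - 82 \left(-1 + \frac{4}{5}\right) = 134 - - \frac{82}{5} = 134 + \frac{82}{5} = \frac{752}{5}$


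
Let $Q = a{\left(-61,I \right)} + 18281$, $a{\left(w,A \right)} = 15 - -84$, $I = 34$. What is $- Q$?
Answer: $-18380$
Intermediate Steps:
$a{\left(w,A \right)} = 99$ ($a{\left(w,A \right)} = 15 + 84 = 99$)
$Q = 18380$ ($Q = 99 + 18281 = 18380$)
$- Q = \left(-1\right) 18380 = -18380$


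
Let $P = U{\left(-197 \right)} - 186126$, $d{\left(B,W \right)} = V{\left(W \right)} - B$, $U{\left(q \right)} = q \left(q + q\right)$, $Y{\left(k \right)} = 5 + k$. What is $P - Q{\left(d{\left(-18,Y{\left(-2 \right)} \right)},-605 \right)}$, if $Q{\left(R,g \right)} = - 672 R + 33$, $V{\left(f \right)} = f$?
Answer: $-94429$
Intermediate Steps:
$U{\left(q \right)} = 2 q^{2}$ ($U{\left(q \right)} = q 2 q = 2 q^{2}$)
$d{\left(B,W \right)} = W - B$
$Q{\left(R,g \right)} = 33 - 672 R$
$P = -108508$ ($P = 2 \left(-197\right)^{2} - 186126 = 2 \cdot 38809 - 186126 = 77618 - 186126 = -108508$)
$P - Q{\left(d{\left(-18,Y{\left(-2 \right)} \right)},-605 \right)} = -108508 - \left(33 - 672 \left(\left(5 - 2\right) - -18\right)\right) = -108508 - \left(33 - 672 \left(3 + 18\right)\right) = -108508 - \left(33 - 14112\right) = -108508 - -14079 = -108508 + 14079 = -94429$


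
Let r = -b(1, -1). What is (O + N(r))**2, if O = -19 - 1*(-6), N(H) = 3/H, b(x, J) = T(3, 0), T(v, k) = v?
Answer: 196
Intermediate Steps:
b(x, J) = 3
r = -3 (r = -1*3 = -3)
O = -13 (O = -19 + 6 = -13)
(O + N(r))**2 = (-13 + 3/(-3))**2 = (-13 + 3*(-1/3))**2 = (-13 - 1)**2 = (-14)**2 = 196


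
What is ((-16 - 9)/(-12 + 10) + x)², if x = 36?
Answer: 9409/4 ≈ 2352.3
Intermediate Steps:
((-16 - 9)/(-12 + 10) + x)² = ((-16 - 9)/(-12 + 10) + 36)² = (-25/(-2) + 36)² = (-25*(-½) + 36)² = (25/2 + 36)² = (97/2)² = 9409/4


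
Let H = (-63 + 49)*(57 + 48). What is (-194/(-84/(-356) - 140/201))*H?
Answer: -728797860/1177 ≈ -6.1920e+5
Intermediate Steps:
H = -1470 (H = -14*105 = -1470)
(-194/(-84/(-356) - 140/201))*H = -194/(-84/(-356) - 140/201)*(-1470) = -194/(-84*(-1/356) - 140*1/201)*(-1470) = -194/(21/89 - 140/201)*(-1470) = -194/(-8239/17889)*(-1470) = -194*(-17889/8239)*(-1470) = (3470466/8239)*(-1470) = -728797860/1177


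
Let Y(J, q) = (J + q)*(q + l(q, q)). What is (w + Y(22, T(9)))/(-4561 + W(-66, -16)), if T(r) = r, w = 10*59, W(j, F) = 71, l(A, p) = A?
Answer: -574/2245 ≈ -0.25568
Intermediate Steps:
w = 590
Y(J, q) = 2*q*(J + q) (Y(J, q) = (J + q)*(q + q) = (J + q)*(2*q) = 2*q*(J + q))
(w + Y(22, T(9)))/(-4561 + W(-66, -16)) = (590 + 2*9*(22 + 9))/(-4561 + 71) = (590 + 2*9*31)/(-4490) = (590 + 558)*(-1/4490) = 1148*(-1/4490) = -574/2245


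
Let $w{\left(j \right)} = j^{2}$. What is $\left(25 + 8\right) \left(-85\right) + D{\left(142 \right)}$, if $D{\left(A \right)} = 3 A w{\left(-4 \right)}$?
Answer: $4011$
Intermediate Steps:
$D{\left(A \right)} = 48 A$ ($D{\left(A \right)} = 3 A \left(-4\right)^{2} = 3 A 16 = 48 A$)
$\left(25 + 8\right) \left(-85\right) + D{\left(142 \right)} = \left(25 + 8\right) \left(-85\right) + 48 \cdot 142 = 33 \left(-85\right) + 6816 = -2805 + 6816 = 4011$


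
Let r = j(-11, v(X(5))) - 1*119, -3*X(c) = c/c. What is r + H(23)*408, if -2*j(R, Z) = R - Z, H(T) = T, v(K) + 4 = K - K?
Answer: 18537/2 ≈ 9268.5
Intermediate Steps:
X(c) = -⅓ (X(c) = -c/(3*c) = -⅓*1 = -⅓)
v(K) = -4 (v(K) = -4 + (K - K) = -4 + 0 = -4)
j(R, Z) = Z/2 - R/2 (j(R, Z) = -(R - Z)/2 = Z/2 - R/2)
r = -231/2 (r = ((½)*(-4) - ½*(-11)) - 1*119 = (-2 + 11/2) - 119 = 7/2 - 119 = -231/2 ≈ -115.50)
r + H(23)*408 = -231/2 + 23*408 = -231/2 + 9384 = 18537/2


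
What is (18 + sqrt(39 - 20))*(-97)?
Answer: -1746 - 97*sqrt(19) ≈ -2168.8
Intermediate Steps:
(18 + sqrt(39 - 20))*(-97) = (18 + sqrt(19))*(-97) = -1746 - 97*sqrt(19)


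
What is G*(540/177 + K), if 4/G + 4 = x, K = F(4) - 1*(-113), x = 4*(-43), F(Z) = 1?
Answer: -3453/1298 ≈ -2.6602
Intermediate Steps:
x = -172
K = 114 (K = 1 - 1*(-113) = 1 + 113 = 114)
G = -1/44 (G = 4/(-4 - 172) = 4/(-176) = 4*(-1/176) = -1/44 ≈ -0.022727)
G*(540/177 + K) = -(540/177 + 114)/44 = -(540*(1/177) + 114)/44 = -(180/59 + 114)/44 = -1/44*6906/59 = -3453/1298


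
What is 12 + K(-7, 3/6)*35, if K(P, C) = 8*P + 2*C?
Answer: -1913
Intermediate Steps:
K(P, C) = 2*C + 8*P
12 + K(-7, 3/6)*35 = 12 + (2*(3/6) + 8*(-7))*35 = 12 + (2*(3*(⅙)) - 56)*35 = 12 + (2*(½) - 56)*35 = 12 + (1 - 56)*35 = 12 - 55*35 = 12 - 1925 = -1913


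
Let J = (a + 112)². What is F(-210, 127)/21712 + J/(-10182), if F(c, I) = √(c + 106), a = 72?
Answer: -16928/5091 + I*√26/10856 ≈ -3.3251 + 0.0004697*I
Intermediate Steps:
F(c, I) = √(106 + c)
J = 33856 (J = (72 + 112)² = 184² = 33856)
F(-210, 127)/21712 + J/(-10182) = √(106 - 210)/21712 + 33856/(-10182) = √(-104)*(1/21712) + 33856*(-1/10182) = (2*I*√26)*(1/21712) - 16928/5091 = I*√26/10856 - 16928/5091 = -16928/5091 + I*√26/10856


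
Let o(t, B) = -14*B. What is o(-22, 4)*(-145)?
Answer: 8120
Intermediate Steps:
o(-22, 4)*(-145) = -14*4*(-145) = -56*(-145) = 8120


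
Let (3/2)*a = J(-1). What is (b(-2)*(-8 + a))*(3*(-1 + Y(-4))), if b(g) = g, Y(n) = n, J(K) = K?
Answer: -260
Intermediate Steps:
a = -2/3 (a = (2/3)*(-1) = -2/3 ≈ -0.66667)
(b(-2)*(-8 + a))*(3*(-1 + Y(-4))) = (-2*(-8 - 2/3))*(3*(-1 - 4)) = (-2*(-26/3))*(3*(-5)) = (52/3)*(-15) = -260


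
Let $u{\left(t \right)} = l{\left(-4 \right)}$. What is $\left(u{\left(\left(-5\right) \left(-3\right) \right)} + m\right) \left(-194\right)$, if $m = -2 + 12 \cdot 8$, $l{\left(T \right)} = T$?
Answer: $-17460$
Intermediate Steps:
$u{\left(t \right)} = -4$
$m = 94$ ($m = -2 + 96 = 94$)
$\left(u{\left(\left(-5\right) \left(-3\right) \right)} + m\right) \left(-194\right) = \left(-4 + 94\right) \left(-194\right) = 90 \left(-194\right) = -17460$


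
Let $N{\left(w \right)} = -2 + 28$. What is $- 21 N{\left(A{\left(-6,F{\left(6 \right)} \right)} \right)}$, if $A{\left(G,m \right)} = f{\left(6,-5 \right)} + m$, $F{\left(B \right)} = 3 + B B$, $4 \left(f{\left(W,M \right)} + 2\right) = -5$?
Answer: $-546$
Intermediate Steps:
$f{\left(W,M \right)} = - \frac{13}{4}$ ($f{\left(W,M \right)} = -2 + \frac{1}{4} \left(-5\right) = -2 - \frac{5}{4} = - \frac{13}{4}$)
$F{\left(B \right)} = 3 + B^{2}$
$A{\left(G,m \right)} = - \frac{13}{4} + m$
$N{\left(w \right)} = 26$
$- 21 N{\left(A{\left(-6,F{\left(6 \right)} \right)} \right)} = \left(-21\right) 26 = -546$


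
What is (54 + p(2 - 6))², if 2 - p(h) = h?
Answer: 3600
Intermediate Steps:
p(h) = 2 - h
(54 + p(2 - 6))² = (54 + (2 - (2 - 6)))² = (54 + (2 - 1*(-4)))² = (54 + (2 + 4))² = (54 + 6)² = 60² = 3600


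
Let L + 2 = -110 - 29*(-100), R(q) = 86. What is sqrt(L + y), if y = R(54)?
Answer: sqrt(2874) ≈ 53.610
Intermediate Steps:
L = 2788 (L = -2 + (-110 - 29*(-100)) = -2 + (-110 + 2900) = -2 + 2790 = 2788)
y = 86
sqrt(L + y) = sqrt(2788 + 86) = sqrt(2874)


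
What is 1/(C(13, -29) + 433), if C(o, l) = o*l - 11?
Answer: 1/45 ≈ 0.022222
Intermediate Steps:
C(o, l) = -11 + l*o (C(o, l) = l*o - 11 = -11 + l*o)
1/(C(13, -29) + 433) = 1/((-11 - 29*13) + 433) = 1/((-11 - 377) + 433) = 1/(-388 + 433) = 1/45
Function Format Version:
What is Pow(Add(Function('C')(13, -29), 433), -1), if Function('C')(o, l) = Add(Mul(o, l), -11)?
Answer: Rational(1, 45) ≈ 0.022222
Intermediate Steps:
Function('C')(o, l) = Add(-11, Mul(l, o)) (Function('C')(o, l) = Add(Mul(l, o), -11) = Add(-11, Mul(l, o)))
Pow(Add(Function('C')(13, -29), 433), -1) = Pow(Add(Add(-11, Mul(-29, 13)), 433), -1) = Pow(Add(Add(-11, -377), 433), -1) = Pow(Add(-388, 433), -1) = Pow(45, -1) = Rational(1, 45)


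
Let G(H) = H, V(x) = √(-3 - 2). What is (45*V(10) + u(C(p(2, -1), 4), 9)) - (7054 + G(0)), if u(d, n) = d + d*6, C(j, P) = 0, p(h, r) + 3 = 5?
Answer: -7054 + 45*I*√5 ≈ -7054.0 + 100.62*I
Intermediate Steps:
p(h, r) = 2 (p(h, r) = -3 + 5 = 2)
V(x) = I*√5 (V(x) = √(-5) = I*√5)
u(d, n) = 7*d (u(d, n) = d + 6*d = 7*d)
(45*V(10) + u(C(p(2, -1), 4), 9)) - (7054 + G(0)) = (45*(I*√5) + 7*0) - (7054 + 0) = (45*I*√5 + 0) - 1*7054 = 45*I*√5 - 7054 = -7054 + 45*I*√5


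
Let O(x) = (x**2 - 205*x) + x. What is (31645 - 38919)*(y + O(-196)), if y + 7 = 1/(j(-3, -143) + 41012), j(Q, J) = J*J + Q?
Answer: -17522618630815/30729 ≈ -5.7023e+8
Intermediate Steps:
j(Q, J) = Q + J**2 (j(Q, J) = J**2 + Q = Q + J**2)
O(x) = x**2 - 204*x
y = -430205/61458 (y = -7 + 1/((-3 + (-143)**2) + 41012) = -7 + 1/((-3 + 20449) + 41012) = -7 + 1/(20446 + 41012) = -7 + 1/61458 = -430205/61458 ≈ -7.0000)
(31645 - 38919)*(y + O(-196)) = (31645 - 38919)*(-430205/61458 - 196*(-204 - 196)) = -7274*(-430205/61458 - 196*(-400)) = -7274*(-430205/61458 + 78400) = -7274*4817876995/61458 = -17522618630815/30729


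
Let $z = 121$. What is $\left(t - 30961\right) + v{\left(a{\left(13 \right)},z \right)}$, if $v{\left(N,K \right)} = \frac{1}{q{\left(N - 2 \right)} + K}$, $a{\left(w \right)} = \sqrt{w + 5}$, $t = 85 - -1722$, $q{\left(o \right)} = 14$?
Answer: $- \frac{3935789}{135} \approx -29154.0$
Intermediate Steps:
$t = 1807$ ($t = 85 + 1722 = 1807$)
$a{\left(w \right)} = \sqrt{5 + w}$
$v{\left(N,K \right)} = \frac{1}{14 + K}$
$\left(t - 30961\right) + v{\left(a{\left(13 \right)},z \right)} = \left(1807 - 30961\right) + \frac{1}{14 + 121} = -29154 + \frac{1}{135} = - \frac{3935789}{135}$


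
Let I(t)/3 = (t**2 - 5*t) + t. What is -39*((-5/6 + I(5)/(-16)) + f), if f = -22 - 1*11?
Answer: 21697/16 ≈ 1356.1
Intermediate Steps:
f = -33 (f = -22 - 11 = -33)
I(t) = -12*t + 3*t**2 (I(t) = 3*((t**2 - 5*t) + t) = 3*(t**2 - 4*t) = -12*t + 3*t**2)
-39*((-5/6 + I(5)/(-16)) + f) = -39*((-5/6 + (3*5*(-4 + 5))/(-16)) - 33) = -39*((-5*1/6 + (3*5*1)*(-1/16)) - 33) = -39*((-5/6 + 15*(-1/16)) - 33) = -39*((-5/6 - 15/16) - 33) = -39*(-85/48 - 33) = -39*(-1669/48) = 21697/16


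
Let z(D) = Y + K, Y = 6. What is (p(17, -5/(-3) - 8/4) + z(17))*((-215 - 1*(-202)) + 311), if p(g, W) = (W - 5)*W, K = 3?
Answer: 28906/9 ≈ 3211.8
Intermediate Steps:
p(g, W) = W*(-5 + W) (p(g, W) = (-5 + W)*W = W*(-5 + W))
z(D) = 9 (z(D) = 6 + 3 = 9)
(p(17, -5/(-3) - 8/4) + z(17))*((-215 - 1*(-202)) + 311) = ((-5/(-3) - 8/4)*(-5 + (-5/(-3) - 8/4)) + 9)*((-215 - 1*(-202)) + 311) = ((-5*(-⅓) - 8*¼)*(-5 + (-5*(-⅓) - 8*¼)) + 9)*((-215 + 202) + 311) = ((5/3 - 2)*(-5 + (5/3 - 2)) + 9)*(-13 + 311) = (-(-5 - ⅓)/3 + 9)*298 = (-⅓*(-16/3) + 9)*298 = (16/9 + 9)*298 = (97/9)*298 = 28906/9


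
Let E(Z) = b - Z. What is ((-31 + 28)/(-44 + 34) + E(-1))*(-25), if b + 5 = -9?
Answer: 635/2 ≈ 317.50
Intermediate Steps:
b = -14 (b = -5 - 9 = -14)
E(Z) = -14 - Z
((-31 + 28)/(-44 + 34) + E(-1))*(-25) = ((-31 + 28)/(-44 + 34) + (-14 - 1*(-1)))*(-25) = (-3/(-10) + (-14 + 1))*(-25) = (-3*(-⅒) - 13)*(-25) = (3/10 - 13)*(-25) = -127/10*(-25) = 635/2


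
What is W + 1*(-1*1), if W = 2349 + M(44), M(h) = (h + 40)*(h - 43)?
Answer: 2432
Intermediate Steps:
M(h) = (-43 + h)*(40 + h) (M(h) = (40 + h)*(-43 + h) = (-43 + h)*(40 + h))
W = 2433 (W = 2349 + (-1720 + 44² - 3*44) = 2349 + (-1720 + 1936 - 132) = 2349 + 84 = 2433)
W + 1*(-1*1) = 2433 + 1*(-1*1) = 2433 + 1*(-1) = 2433 - 1 = 2432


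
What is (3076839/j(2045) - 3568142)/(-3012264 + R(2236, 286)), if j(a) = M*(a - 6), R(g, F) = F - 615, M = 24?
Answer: 58202506691/49141417016 ≈ 1.1844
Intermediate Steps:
R(g, F) = -615 + F
j(a) = -144 + 24*a (j(a) = 24*(a - 6) = 24*(-6 + a) = -144 + 24*a)
(3076839/j(2045) - 3568142)/(-3012264 + R(2236, 286)) = (3076839/(-144 + 24*2045) - 3568142)/(-3012264 + (-615 + 286)) = (3076839/(-144 + 49080) - 3568142)/(-3012264 - 329) = (3076839/48936 - 3568142)/(-3012593) = (3076839*(1/48936) - 3568142)*(-1/3012593) = (1025613/16312 - 3568142)*(-1/3012593) = -58202506691/16312*(-1/3012593) = 58202506691/49141417016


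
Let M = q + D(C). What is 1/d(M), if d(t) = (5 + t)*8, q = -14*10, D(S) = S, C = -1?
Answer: -1/1088 ≈ -0.00091912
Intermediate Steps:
q = -140
M = -141 (M = -140 - 1 = -141)
d(t) = 40 + 8*t
1/d(M) = 1/(40 + 8*(-141)) = 1/(40 - 1128) = 1/(-1088) = -1/1088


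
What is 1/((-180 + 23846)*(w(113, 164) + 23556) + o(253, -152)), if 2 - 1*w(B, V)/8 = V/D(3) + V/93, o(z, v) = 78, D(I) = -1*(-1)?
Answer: 93/48961837342 ≈ 1.8994e-9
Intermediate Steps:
D(I) = 1
w(B, V) = 16 - 752*V/93 (w(B, V) = 16 - 8*(V/1 + V/93) = 16 - 8*(V*1 + V*(1/93)) = 16 - 8*(V + V/93) = 16 - 752*V/93)
1/((-180 + 23846)*(w(113, 164) + 23556) + o(253, -152)) = 1/((-180 + 23846)*((16 - 752/93*164) + 23556) + 78) = 1/(23666*((16 - 123328/93) + 23556) + 78) = 1/(23666*(-121840/93 + 23556) + 78) = 1/(23666*(2068868/93) + 78) = 1/(48961830088/93 + 78) = 1/(48961837342/93) = 93/48961837342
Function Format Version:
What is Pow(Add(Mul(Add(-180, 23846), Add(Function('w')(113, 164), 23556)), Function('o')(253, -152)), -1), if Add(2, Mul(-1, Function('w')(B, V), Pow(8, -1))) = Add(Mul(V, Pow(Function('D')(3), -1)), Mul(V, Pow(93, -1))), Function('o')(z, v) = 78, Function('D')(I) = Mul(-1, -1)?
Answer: Rational(93, 48961837342) ≈ 1.8994e-9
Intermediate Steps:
Function('D')(I) = 1
Function('w')(B, V) = Add(16, Mul(Rational(-752, 93), V)) (Function('w')(B, V) = Add(16, Mul(-8, Add(Mul(V, Pow(1, -1)), Mul(V, Pow(93, -1))))) = Add(16, Mul(-8, Add(Mul(V, 1), Mul(V, Rational(1, 93))))) = Add(16, Mul(-8, Add(V, Mul(Rational(1, 93), V)))) = Add(16, Mul(-8, Mul(Rational(94, 93), V))) = Add(16, Mul(Rational(-752, 93), V)))
Pow(Add(Mul(Add(-180, 23846), Add(Function('w')(113, 164), 23556)), Function('o')(253, -152)), -1) = Pow(Add(Mul(Add(-180, 23846), Add(Add(16, Mul(Rational(-752, 93), 164)), 23556)), 78), -1) = Pow(Add(Mul(23666, Add(Add(16, Rational(-123328, 93)), 23556)), 78), -1) = Pow(Add(Mul(23666, Add(Rational(-121840, 93), 23556)), 78), -1) = Pow(Add(Mul(23666, Rational(2068868, 93)), 78), -1) = Pow(Add(Rational(48961830088, 93), 78), -1) = Pow(Rational(48961837342, 93), -1) = Rational(93, 48961837342)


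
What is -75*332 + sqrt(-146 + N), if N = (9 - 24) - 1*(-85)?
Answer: -24900 + 2*I*sqrt(19) ≈ -24900.0 + 8.7178*I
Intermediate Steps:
N = 70 (N = -15 + 85 = 70)
-75*332 + sqrt(-146 + N) = -75*332 + sqrt(-146 + 70) = -24900 + sqrt(-76) = -24900 + 2*I*sqrt(19)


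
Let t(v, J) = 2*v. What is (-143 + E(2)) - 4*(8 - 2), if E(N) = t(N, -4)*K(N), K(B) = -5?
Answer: -187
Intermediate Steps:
E(N) = -10*N (E(N) = (2*N)*(-5) = -10*N)
(-143 + E(2)) - 4*(8 - 2) = (-143 - 10*2) - 4*(8 - 2) = (-143 - 20) - 4*6 = -163 - 24 = -187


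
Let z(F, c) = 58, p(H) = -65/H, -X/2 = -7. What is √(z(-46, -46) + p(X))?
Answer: 3*√1162/14 ≈ 7.3046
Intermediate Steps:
X = 14 (X = -2*(-7) = 14)
√(z(-46, -46) + p(X)) = √(58 - 65/14) = √(747/14) = 3*√1162/14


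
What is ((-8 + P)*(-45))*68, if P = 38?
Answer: -91800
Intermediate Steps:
((-8 + P)*(-45))*68 = ((-8 + 38)*(-45))*68 = (30*(-45))*68 = -1350*68 = -91800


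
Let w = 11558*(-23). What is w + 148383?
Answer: -117451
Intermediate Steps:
w = -265834
w + 148383 = -265834 + 148383 = -117451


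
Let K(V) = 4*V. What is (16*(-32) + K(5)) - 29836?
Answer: -30328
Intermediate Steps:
(16*(-32) + K(5)) - 29836 = (16*(-32) + 4*5) - 29836 = (-512 + 20) - 29836 = -492 - 29836 = -30328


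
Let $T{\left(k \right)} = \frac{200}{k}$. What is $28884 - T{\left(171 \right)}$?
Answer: $\frac{4938964}{171} \approx 28883.0$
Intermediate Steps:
$28884 - T{\left(171 \right)} = 28884 - \frac{200}{171} = \frac{4938964}{171}$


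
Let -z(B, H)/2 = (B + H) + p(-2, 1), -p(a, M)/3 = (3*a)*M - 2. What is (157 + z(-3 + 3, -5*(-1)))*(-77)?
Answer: -7623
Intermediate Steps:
p(a, M) = 6 - 9*M*a (p(a, M) = -3*((3*a)*M - 2) = -3*(3*M*a - 2) = -3*(-2 + 3*M*a) = 6 - 9*M*a)
z(B, H) = -48 - 2*B - 2*H (z(B, H) = -2*((B + H) + (6 - 9*1*(-2))) = -2*((B + H) + (6 + 18)) = -2*((B + H) + 24) = -2*(24 + B + H) = -48 - 2*B - 2*H)
(157 + z(-3 + 3, -5*(-1)))*(-77) = (157 + (-48 - 2*(-3 + 3) - (-10)*(-1)))*(-77) = (157 + (-48 - 2*0 - 2*5))*(-77) = (157 + (-48 + 0 - 10))*(-77) = (157 - 58)*(-77) = 99*(-77) = -7623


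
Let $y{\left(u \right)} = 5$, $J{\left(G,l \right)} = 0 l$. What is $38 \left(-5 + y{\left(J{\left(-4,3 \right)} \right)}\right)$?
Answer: $0$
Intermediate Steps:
$J{\left(G,l \right)} = 0$
$38 \left(-5 + y{\left(J{\left(-4,3 \right)} \right)}\right) = 38 \left(-5 + 5\right) = 38 \cdot 0 = 0$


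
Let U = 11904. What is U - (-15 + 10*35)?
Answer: 11569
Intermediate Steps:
U - (-15 + 10*35) = 11904 - (-15 + 10*35) = 11904 - (-15 + 350) = 11904 - 1*335 = 11904 - 335 = 11569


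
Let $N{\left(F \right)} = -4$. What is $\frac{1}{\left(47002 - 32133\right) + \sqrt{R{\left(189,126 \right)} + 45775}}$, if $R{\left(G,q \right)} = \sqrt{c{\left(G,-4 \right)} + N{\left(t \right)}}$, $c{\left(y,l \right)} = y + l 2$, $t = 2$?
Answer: $\frac{1}{14869 + \sqrt{45775 + \sqrt{177}}} \approx 6.63 \cdot 10^{-5}$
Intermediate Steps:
$c{\left(y,l \right)} = y + 2 l$
$R{\left(G,q \right)} = \sqrt{-12 + G}$ ($R{\left(G,q \right)} = \sqrt{\left(G + 2 \left(-4\right)\right) - 4} = \sqrt{\left(G - 8\right) - 4} = \sqrt{\left(-8 + G\right) - 4} = \sqrt{-12 + G}$)
$\frac{1}{\left(47002 - 32133\right) + \sqrt{R{\left(189,126 \right)} + 45775}} = \frac{1}{\left(47002 - 32133\right) + \sqrt{\sqrt{-12 + 189} + 45775}} = \frac{1}{14869 + \sqrt{\sqrt{177} + 45775}} = \frac{1}{14869 + \sqrt{45775 + \sqrt{177}}}$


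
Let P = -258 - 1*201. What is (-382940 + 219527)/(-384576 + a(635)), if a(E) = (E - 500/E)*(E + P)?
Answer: 20753451/34665232 ≈ 0.59868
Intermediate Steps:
P = -459 (P = -258 - 201 = -459)
a(E) = (-459 + E)*(E - 500/E) (a(E) = (E - 500/E)*(E - 459) = (E - 500/E)*(-459 + E) = (-459 + E)*(E - 500/E))
(-382940 + 219527)/(-384576 + a(635)) = (-382940 + 219527)/(-384576 + (-500 + 635**2 - 459*635 + 229500/635)) = -163413/(-384576 + (-500 + 403225 - 291465 + 229500*(1/635))) = -163413/(-384576 + (-500 + 403225 - 291465 + 45900/127)) = -163413/(-384576 + 14175920/127) = -163413/(-34665232/127) = -163413*(-127/34665232) = 20753451/34665232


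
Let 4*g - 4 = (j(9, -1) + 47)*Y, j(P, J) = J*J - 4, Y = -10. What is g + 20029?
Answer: 19920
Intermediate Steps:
j(P, J) = -4 + J² (j(P, J) = J² - 4 = -4 + J²)
g = -109 (g = 1 + (((-4 + (-1)²) + 47)*(-10))/4 = 1 + (((-4 + 1) + 47)*(-10))/4 = 1 + ((-3 + 47)*(-10))/4 = 1 + (44*(-10))/4 = 1 + (¼)*(-440) = 1 - 110 = -109)
g + 20029 = -109 + 20029 = 19920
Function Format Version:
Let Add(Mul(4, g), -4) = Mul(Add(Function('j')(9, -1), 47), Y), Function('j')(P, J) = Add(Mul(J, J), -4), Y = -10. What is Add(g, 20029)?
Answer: 19920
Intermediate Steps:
Function('j')(P, J) = Add(-4, Pow(J, 2)) (Function('j')(P, J) = Add(Pow(J, 2), -4) = Add(-4, Pow(J, 2)))
g = -109 (g = Add(1, Mul(Rational(1, 4), Mul(Add(Add(-4, Pow(-1, 2)), 47), -10))) = Add(1, Mul(Rational(1, 4), Mul(Add(Add(-4, 1), 47), -10))) = Add(1, Mul(Rational(1, 4), Mul(Add(-3, 47), -10))) = Add(1, Mul(Rational(1, 4), Mul(44, -10))) = Add(1, Mul(Rational(1, 4), -440)) = Add(1, -110) = -109)
Add(g, 20029) = Add(-109, 20029) = 19920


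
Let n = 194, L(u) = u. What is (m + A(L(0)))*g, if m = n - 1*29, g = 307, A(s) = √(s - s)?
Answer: 50655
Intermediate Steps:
A(s) = 0 (A(s) = √0 = 0)
m = 165 (m = 194 - 1*29 = 194 - 29 = 165)
(m + A(L(0)))*g = (165 + 0)*307 = 165*307 = 50655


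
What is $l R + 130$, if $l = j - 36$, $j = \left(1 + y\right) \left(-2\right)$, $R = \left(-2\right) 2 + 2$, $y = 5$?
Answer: $226$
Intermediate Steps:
$R = -2$ ($R = -4 + 2 = -2$)
$j = -12$ ($j = \left(1 + 5\right) \left(-2\right) = 6 \left(-2\right) = -12$)
$l = -48$ ($l = -12 - 36 = -48$)
$l R + 130 = \left(-48\right) \left(-2\right) + 130 = 96 + 130 = 226$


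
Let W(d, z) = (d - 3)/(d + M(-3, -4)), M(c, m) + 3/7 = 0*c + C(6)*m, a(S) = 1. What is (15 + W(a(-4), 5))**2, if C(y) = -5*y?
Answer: 39980329/178084 ≈ 224.50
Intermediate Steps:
M(c, m) = -3/7 - 30*m (M(c, m) = -3/7 + (0*c + (-5*6)*m) = -3/7 + (0 - 30*m) = -3/7 - 30*m)
W(d, z) = (-3 + d)/(837/7 + d) (W(d, z) = (d - 3)/(d + (-3/7 - 30*(-4))) = (-3 + d)/(d + (-3/7 + 120)) = (-3 + d)/(d + 837/7) = (-3 + d)/(837/7 + d))
(15 + W(a(-4), 5))**2 = (15 + 7*(-3 + 1)/(837 + 7*1))**2 = (15 + 7*(-2)/(837 + 7))**2 = (15 + 7*(-2)/844)**2 = (15 + 7*(1/844)*(-2))**2 = (15 - 7/422)**2 = (6323/422)**2 = 39980329/178084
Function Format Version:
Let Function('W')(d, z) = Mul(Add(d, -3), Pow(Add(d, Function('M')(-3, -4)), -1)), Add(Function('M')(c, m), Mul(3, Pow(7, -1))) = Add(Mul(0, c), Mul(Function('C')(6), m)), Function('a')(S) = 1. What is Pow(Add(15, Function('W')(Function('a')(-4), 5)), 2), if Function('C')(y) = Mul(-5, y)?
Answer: Rational(39980329, 178084) ≈ 224.50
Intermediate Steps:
Function('M')(c, m) = Add(Rational(-3, 7), Mul(-30, m)) (Function('M')(c, m) = Add(Rational(-3, 7), Add(Mul(0, c), Mul(Mul(-5, 6), m))) = Add(Rational(-3, 7), Add(0, Mul(-30, m))) = Add(Rational(-3, 7), Mul(-30, m)))
Function('W')(d, z) = Mul(Pow(Add(Rational(837, 7), d), -1), Add(-3, d)) (Function('W')(d, z) = Mul(Add(d, -3), Pow(Add(d, Add(Rational(-3, 7), Mul(-30, -4))), -1)) = Mul(Add(-3, d), Pow(Add(d, Add(Rational(-3, 7), 120)), -1)) = Mul(Add(-3, d), Pow(Add(d, Rational(837, 7)), -1)) = Mul(Add(-3, d), Pow(Add(Rational(837, 7), d), -1)) = Mul(Pow(Add(Rational(837, 7), d), -1), Add(-3, d)))
Pow(Add(15, Function('W')(Function('a')(-4), 5)), 2) = Pow(Add(15, Mul(7, Pow(Add(837, Mul(7, 1)), -1), Add(-3, 1))), 2) = Pow(Add(15, Mul(7, Pow(Add(837, 7), -1), -2)), 2) = Pow(Add(15, Mul(7, Pow(844, -1), -2)), 2) = Pow(Add(15, Mul(7, Rational(1, 844), -2)), 2) = Pow(Add(15, Rational(-7, 422)), 2) = Pow(Rational(6323, 422), 2) = Rational(39980329, 178084)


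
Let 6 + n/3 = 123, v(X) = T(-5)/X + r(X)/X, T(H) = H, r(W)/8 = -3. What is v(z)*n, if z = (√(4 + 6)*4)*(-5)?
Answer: 10179*√10/200 ≈ 160.94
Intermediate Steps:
r(W) = -24 (r(W) = 8*(-3) = -24)
z = -20*√10 (z = (√10*4)*(-5) = (4*√10)*(-5) = -20*√10 ≈ -63.246)
v(X) = -29/X (v(X) = -5/X - 24/X = -29/X)
n = 351 (n = -18 + 3*123 = -18 + 369 = 351)
v(z)*n = -29*(-√10/200)*351 = -(-29)*√10/200*351 = (29*√10/200)*351 = 10179*√10/200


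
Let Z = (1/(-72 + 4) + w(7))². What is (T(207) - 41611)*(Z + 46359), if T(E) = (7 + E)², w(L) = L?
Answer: 898057647585/4624 ≈ 1.9422e+8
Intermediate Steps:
Z = 225625/4624 (Z = (1/(-72 + 4) + 7)² = (1/(-68) + 7)² = (-1/68 + 7)² = (475/68)² = 225625/4624 ≈ 48.794)
(T(207) - 41611)*(Z + 46359) = ((7 + 207)² - 41611)*(225625/4624 + 46359) = (214² - 41611)*(214589641/4624) = (45796 - 41611)*(214589641/4624) = 4185*(214589641/4624) = 898057647585/4624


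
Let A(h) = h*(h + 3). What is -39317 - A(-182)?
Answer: -71895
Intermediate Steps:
A(h) = h*(3 + h)
-39317 - A(-182) = -39317 - (-182)*(3 - 182) = -39317 - (-182)*(-179) = -39317 - 1*32578 = -39317 - 32578 = -71895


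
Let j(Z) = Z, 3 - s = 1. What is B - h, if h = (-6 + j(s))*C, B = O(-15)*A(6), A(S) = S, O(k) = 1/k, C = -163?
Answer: -3262/5 ≈ -652.40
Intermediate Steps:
s = 2 (s = 3 - 1*1 = 3 - 1 = 2)
B = -2/5 (B = 6/(-15) = -1/15*6 = -2/5 ≈ -0.40000)
h = 652 (h = (-6 + 2)*(-163) = -4*(-163) = 652)
B - h = -2/5 - 1*652 = -2/5 - 652 = -3262/5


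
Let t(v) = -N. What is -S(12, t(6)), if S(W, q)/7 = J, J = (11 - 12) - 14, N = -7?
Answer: 105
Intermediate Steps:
t(v) = 7 (t(v) = -1*(-7) = 7)
J = -15 (J = -1 - 14 = -15)
S(W, q) = -105 (S(W, q) = 7*(-15) = -105)
-S(12, t(6)) = -1*(-105) = 105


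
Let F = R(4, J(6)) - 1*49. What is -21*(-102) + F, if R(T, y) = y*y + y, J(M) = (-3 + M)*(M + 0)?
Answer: 2435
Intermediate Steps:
J(M) = M*(-3 + M) (J(M) = (-3 + M)*M = M*(-3 + M))
R(T, y) = y + y² (R(T, y) = y² + y = y + y²)
F = 293 (F = (6*(-3 + 6))*(1 + 6*(-3 + 6)) - 1*49 = (6*3)*(1 + 6*3) - 49 = 18*(1 + 18) - 49 = 18*19 - 49 = 342 - 49 = 293)
-21*(-102) + F = -21*(-102) + 293 = 2142 + 293 = 2435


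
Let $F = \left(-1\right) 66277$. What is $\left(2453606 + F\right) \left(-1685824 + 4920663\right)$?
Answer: $7722624955031$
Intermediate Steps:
$F = -66277$
$\left(2453606 + F\right) \left(-1685824 + 4920663\right) = \left(2453606 - 66277\right) \left(-1685824 + 4920663\right) = 2387329 \cdot 3234839 = 7722624955031$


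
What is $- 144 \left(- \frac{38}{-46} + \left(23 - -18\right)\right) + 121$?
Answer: $- \frac{135745}{23} \approx -5902.0$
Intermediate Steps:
$- 144 \left(- \frac{38}{-46} + \left(23 - -18\right)\right) + 121 = - 144 \left(\left(-38\right) \left(- \frac{1}{46}\right) + \left(23 + 18\right)\right) + 121 = - 144 \left(\frac{19}{23} + 41\right) + 121 = \left(-144\right) \frac{962}{23} + 121 = - \frac{138528}{23} + 121 = - \frac{135745}{23}$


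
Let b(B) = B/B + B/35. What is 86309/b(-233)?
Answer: -3020815/198 ≈ -15257.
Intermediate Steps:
b(B) = 1 + B/35 (b(B) = 1 + B*(1/35) = 1 + B/35)
86309/b(-233) = 86309/(1 + (1/35)*(-233)) = 86309/(1 - 233/35) = 86309/(-198/35) = 86309*(-35/198) = -3020815/198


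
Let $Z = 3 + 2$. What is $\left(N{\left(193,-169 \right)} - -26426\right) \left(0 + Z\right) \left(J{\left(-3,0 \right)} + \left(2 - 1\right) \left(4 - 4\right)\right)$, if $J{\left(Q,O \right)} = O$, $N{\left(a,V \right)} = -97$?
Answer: $0$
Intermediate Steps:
$Z = 5$
$\left(N{\left(193,-169 \right)} - -26426\right) \left(0 + Z\right) \left(J{\left(-3,0 \right)} + \left(2 - 1\right) \left(4 - 4\right)\right) = \left(-97 - -26426\right) \left(0 + 5\right) \left(0 + \left(2 - 1\right) \left(4 - 4\right)\right) = \left(-97 + 26426\right) 5 \left(0 + 1 \cdot 0\right) = 26329 \cdot 5 \left(0 + 0\right) = 26329 \cdot 5 \cdot 0 = 26329 \cdot 0 = 0$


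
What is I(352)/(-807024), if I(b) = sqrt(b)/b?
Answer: -sqrt(22)/71018112 ≈ -6.6045e-8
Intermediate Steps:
I(b) = 1/sqrt(b)
I(352)/(-807024) = 1/(sqrt(352)*(-807024)) = (sqrt(22)/88)*(-1/807024) = -sqrt(22)/71018112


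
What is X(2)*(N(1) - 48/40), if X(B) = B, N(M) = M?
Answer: -⅖ ≈ -0.40000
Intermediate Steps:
X(2)*(N(1) - 48/40) = 2*(1 - 48/40) = 2*(1 - 48*1/40) = 2*(1 - 6/5) = 2*(-⅕) = -⅖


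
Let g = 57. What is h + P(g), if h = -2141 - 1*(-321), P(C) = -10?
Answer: -1830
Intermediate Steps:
h = -1820 (h = -2141 + 321 = -1820)
h + P(g) = -1820 - 10 = -1830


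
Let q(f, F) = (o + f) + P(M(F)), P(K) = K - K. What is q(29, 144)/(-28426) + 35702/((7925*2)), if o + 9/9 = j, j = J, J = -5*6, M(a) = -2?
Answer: 253724188/112638025 ≈ 2.2526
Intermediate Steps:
P(K) = 0
J = -30
j = -30
o = -31 (o = -1 - 30 = -31)
q(f, F) = -31 + f (q(f, F) = (-31 + f) + 0 = -31 + f)
q(29, 144)/(-28426) + 35702/((7925*2)) = (-31 + 29)/(-28426) + 35702/((7925*2)) = -2*(-1/28426) + 35702/15850 = 1/14213 + 35702*(1/15850) = 1/14213 + 17851/7925 = 253724188/112638025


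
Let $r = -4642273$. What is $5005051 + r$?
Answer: $362778$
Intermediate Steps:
$5005051 + r = 5005051 - 4642273 = 362778$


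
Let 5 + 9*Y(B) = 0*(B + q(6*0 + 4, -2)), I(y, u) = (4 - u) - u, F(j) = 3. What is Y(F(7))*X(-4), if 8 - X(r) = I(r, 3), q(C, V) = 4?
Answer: -50/9 ≈ -5.5556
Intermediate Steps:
I(y, u) = 4 - 2*u
X(r) = 10 (X(r) = 8 - (4 - 2*3) = 8 - (4 - 6) = 8 - 1*(-2) = 8 + 2 = 10)
Y(B) = -5/9 (Y(B) = -5/9 + (0*(B + 4))/9 = -5/9 + (0*(4 + B))/9 = -5/9 + (⅑)*0 = -5/9 + 0 = -5/9)
Y(F(7))*X(-4) = -5/9*10 = -50/9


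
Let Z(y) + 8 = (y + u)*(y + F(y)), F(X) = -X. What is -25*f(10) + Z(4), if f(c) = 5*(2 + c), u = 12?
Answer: -1508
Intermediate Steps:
f(c) = 10 + 5*c
Z(y) = -8 (Z(y) = -8 + (y + 12)*(y - y) = -8 + (12 + y)*0 = -8 + 0 = -8)
-25*f(10) + Z(4) = -25*(10 + 5*10) - 8 = -25*(10 + 50) - 8 = -25*60 - 8 = -1500 - 8 = -1508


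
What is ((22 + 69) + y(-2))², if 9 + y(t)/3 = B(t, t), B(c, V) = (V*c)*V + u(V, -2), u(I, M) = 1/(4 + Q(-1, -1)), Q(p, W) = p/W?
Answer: 41209/25 ≈ 1648.4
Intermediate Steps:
u(I, M) = ⅕ (u(I, M) = 1/(4 - 1/(-1)) = 1/(4 - 1*(-1)) = 1/(4 + 1) = 1/5 = ⅕)
B(c, V) = ⅕ + c*V² (B(c, V) = (V*c)*V + ⅕ = c*V² + ⅕ = ⅕ + c*V²)
y(t) = -132/5 + 3*t³ (y(t) = -27 + 3*(⅕ + t*t²) = -27 + 3*(⅕ + t³) = -27 + (⅗ + 3*t³) = -132/5 + 3*t³)
((22 + 69) + y(-2))² = ((22 + 69) + (-132/5 + 3*(-2)³))² = (91 + (-132/5 + 3*(-8)))² = (91 + (-132/5 - 24))² = (91 - 252/5)² = (203/5)² = 41209/25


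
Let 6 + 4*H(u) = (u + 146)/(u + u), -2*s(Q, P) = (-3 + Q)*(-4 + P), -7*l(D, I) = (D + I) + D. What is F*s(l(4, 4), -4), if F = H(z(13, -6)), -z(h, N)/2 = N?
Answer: -11/4 ≈ -2.7500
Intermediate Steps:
z(h, N) = -2*N
l(D, I) = -2*D/7 - I/7 (l(D, I) = -((D + I) + D)/7 = -(I + 2*D)/7 = -2*D/7 - I/7)
s(Q, P) = -(-4 + P)*(-3 + Q)/2 (s(Q, P) = -(-3 + Q)*(-4 + P)/2 = -(-4 + P)*(-3 + Q)/2)
H(u) = -3/2 + (146 + u)/(8*u) (H(u) = -3/2 + ((u + 146)/(u + u))/4 = -3/2 + ((146 + u)/((2*u)))/4 = -3/2 + ((146 + u)*(1/(2*u)))/4 = -3/2 + ((146 + u)/(2*u))/4 = -3/2 + (146 + u)/(8*u))
F = 7/48 (F = (146 - (-22)*(-6))/(8*((-2*(-6)))) = (⅛)*(146 - 11*12)/12 = (⅛)*(1/12)*(146 - 132) = (⅛)*(1/12)*14 = 7/48 ≈ 0.14583)
F*s(l(4, 4), -4) = 7*(-6 + 2*(-2/7*4 - ⅐*4) + (3/2)*(-4) - ½*(-4)*(-2/7*4 - ⅐*4))/48 = 7*(-6 + 2*(-8/7 - 4/7) - 6 - ½*(-4)*(-8/7 - 4/7))/48 = 7*(-6 + 2*(-12/7) - 6 - ½*(-4)*(-12/7))/48 = 7*(-6 - 24/7 - 6 - 24/7)/48 = (7/48)*(-132/7) = -11/4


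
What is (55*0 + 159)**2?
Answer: 25281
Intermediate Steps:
(55*0 + 159)**2 = (0 + 159)**2 = 159**2 = 25281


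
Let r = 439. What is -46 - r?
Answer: -485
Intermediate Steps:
-46 - r = -46 - 1*439 = -46 - 439 = -485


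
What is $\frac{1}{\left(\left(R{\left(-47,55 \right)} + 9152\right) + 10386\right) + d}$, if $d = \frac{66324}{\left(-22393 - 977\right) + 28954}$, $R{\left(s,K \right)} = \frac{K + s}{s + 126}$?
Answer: $\frac{110284}{2156049859} \approx 5.1151 \cdot 10^{-5}$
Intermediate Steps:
$R{\left(s,K \right)} = \frac{K + s}{126 + s}$
$d = \frac{16581}{1396}$ ($d = \frac{66324}{-23370 + 28954} = \frac{66324}{5584} = 66324 \cdot \frac{1}{5584} = \frac{16581}{1396} \approx 11.878$)
$\frac{1}{\left(\left(R{\left(-47,55 \right)} + 9152\right) + 10386\right) + d} = \frac{1}{\left(\left(\frac{55 - 47}{126 - 47} + 9152\right) + 10386\right) + \frac{16581}{1396}} = \frac{1}{\left(\left(\frac{1}{79} \cdot 8 + 9152\right) + 10386\right) + \frac{16581}{1396}} = \frac{1}{\left(\left(\frac{8}{79} + 9152\right) + 10386\right) + \frac{16581}{1396}} = \frac{1}{\left(\frac{723016}{79} + 10386\right) + \frac{16581}{1396}} = \frac{1}{\frac{1543510}{79} + \frac{16581}{1396}} = \frac{1}{\frac{2156049859}{110284}} = \frac{110284}{2156049859}$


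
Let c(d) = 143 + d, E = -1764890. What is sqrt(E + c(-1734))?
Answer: I*sqrt(1766481) ≈ 1329.1*I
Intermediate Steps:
sqrt(E + c(-1734)) = sqrt(-1764890 + (143 - 1734)) = sqrt(-1764890 - 1591) = sqrt(-1766481) = I*sqrt(1766481)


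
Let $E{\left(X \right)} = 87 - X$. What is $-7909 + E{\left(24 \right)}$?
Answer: $-7846$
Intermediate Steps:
$-7909 + E{\left(24 \right)} = -7909 + \left(87 - 24\right) = -7909 + 63 = -7846$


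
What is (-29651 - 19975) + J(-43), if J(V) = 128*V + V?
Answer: -55173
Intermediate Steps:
J(V) = 129*V
(-29651 - 19975) + J(-43) = (-29651 - 19975) + 129*(-43) = -49626 - 5547 = -55173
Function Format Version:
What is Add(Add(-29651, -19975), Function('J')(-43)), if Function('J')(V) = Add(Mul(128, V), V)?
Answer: -55173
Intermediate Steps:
Function('J')(V) = Mul(129, V)
Add(Add(-29651, -19975), Function('J')(-43)) = Add(Add(-29651, -19975), Mul(129, -43)) = Add(-49626, -5547) = -55173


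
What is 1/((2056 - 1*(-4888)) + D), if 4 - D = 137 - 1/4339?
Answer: 4339/29552930 ≈ 0.00014682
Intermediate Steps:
D = -577086/4339 (D = 4 - (137 - 1/4339) = 4 - 1*594442/4339 = 4 - 594442/4339 = -577086/4339 ≈ -133.00)
1/((2056 - 1*(-4888)) + D) = 1/((2056 - 1*(-4888)) - 577086/4339) = 1/((2056 + 4888) - 577086/4339) = 1/(6944 - 577086/4339) = 1/(29552930/4339) = 4339/29552930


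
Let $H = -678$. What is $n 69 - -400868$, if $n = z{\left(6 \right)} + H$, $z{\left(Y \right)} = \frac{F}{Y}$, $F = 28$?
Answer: $354408$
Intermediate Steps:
$z{\left(Y \right)} = \frac{28}{Y}$
$n = - \frac{2020}{3}$ ($n = \frac{28}{6} - 678 = 28 \cdot \frac{1}{6} - 678 = \frac{14}{3} - 678 = - \frac{2020}{3} \approx -673.33$)
$n 69 - -400868 = \left(- \frac{2020}{3}\right) 69 - -400868 = -46460 + 400868 = 354408$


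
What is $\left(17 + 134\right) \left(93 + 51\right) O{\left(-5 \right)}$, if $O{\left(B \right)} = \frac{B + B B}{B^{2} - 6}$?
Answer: $\frac{434880}{19} \approx 22888.0$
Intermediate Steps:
$O{\left(B \right)} = \frac{B + B^{2}}{-6 + B^{2}}$
$\left(17 + 134\right) \left(93 + 51\right) O{\left(-5 \right)} = \left(17 + 134\right) \left(93 + 51\right) \left(- \frac{5 \left(1 - 5\right)}{-6 + \left(-5\right)^{2}}\right) = 151 \cdot 144 \left(\left(-5\right) \frac{1}{-6 + 25} \left(-4\right)\right) = 21744 \left(\left(-5\right) \frac{1}{19} \left(-4\right)\right) = 21744 \cdot \frac{20}{19} = \frac{434880}{19}$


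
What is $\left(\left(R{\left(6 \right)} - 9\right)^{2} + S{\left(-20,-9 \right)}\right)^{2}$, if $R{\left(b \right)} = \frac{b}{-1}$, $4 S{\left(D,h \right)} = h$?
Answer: $\frac{793881}{16} \approx 49618.0$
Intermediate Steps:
$S{\left(D,h \right)} = \frac{h}{4}$
$R{\left(b \right)} = - b$ ($R{\left(b \right)} = b \left(-1\right) = - b$)
$\left(\left(R{\left(6 \right)} - 9\right)^{2} + S{\left(-20,-9 \right)}\right)^{2} = \left(\left(\left(-1\right) 6 - 9\right)^{2} + \frac{1}{4} \left(-9\right)\right)^{2} = \left(\left(-6 - 9\right)^{2} - \frac{9}{4}\right)^{2} = \left(\left(-15\right)^{2} - \frac{9}{4}\right)^{2} = \left(225 - \frac{9}{4}\right)^{2} = \left(\frac{891}{4}\right)^{2} = \frac{793881}{16}$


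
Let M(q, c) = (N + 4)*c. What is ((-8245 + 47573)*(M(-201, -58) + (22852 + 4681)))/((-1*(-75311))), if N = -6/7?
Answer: 7529542240/527177 ≈ 14283.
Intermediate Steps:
N = -6/7 (N = -6*⅐ = -6/7 ≈ -0.85714)
M(q, c) = 22*c/7 (M(q, c) = (-6/7 + 4)*c = 22*c/7)
((-8245 + 47573)*(M(-201, -58) + (22852 + 4681)))/((-1*(-75311))) = ((-8245 + 47573)*((22/7)*(-58) + (22852 + 4681)))/((-1*(-75311))) = (39328*(-1276/7 + 27533))/75311 = (39328*(191455/7))*(1/75311) = (7529542240/7)*(1/75311) = 7529542240/527177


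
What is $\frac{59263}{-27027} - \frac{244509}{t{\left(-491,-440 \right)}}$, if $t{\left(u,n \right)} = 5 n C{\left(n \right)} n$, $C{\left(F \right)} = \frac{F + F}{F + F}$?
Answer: $- \frac{5815902613}{2378376000} \approx -2.4453$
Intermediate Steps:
$C{\left(F \right)} = 1$ ($C{\left(F \right)} = \frac{2 F}{2 F} = 2 F \frac{1}{2 F} = 1$)
$t{\left(u,n \right)} = 5 n^{2}$ ($t{\left(u,n \right)} = 5 n 1 n = 5 n n = 5 n^{2}$)
$\frac{59263}{-27027} - \frac{244509}{t{\left(-491,-440 \right)}} = \frac{59263}{-27027} - \frac{244509}{5 \left(-440\right)^{2}} = 59263 \left(- \frac{1}{27027}\right) - \frac{244509}{5 \cdot 193600} = - \frac{59263}{27027} - \frac{244509}{968000} = - \frac{5815902613}{2378376000}$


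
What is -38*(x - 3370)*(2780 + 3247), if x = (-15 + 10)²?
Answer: 766091970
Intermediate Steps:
x = 25 (x = (-5)² = 25)
-38*(x - 3370)*(2780 + 3247) = -38*(25 - 3370)*(2780 + 3247) = -(-127110)*6027 = -38*(-20160315) = 766091970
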